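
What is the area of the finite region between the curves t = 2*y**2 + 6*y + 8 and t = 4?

Both boundary curves give t as a function of y, so integrate with respect to y. Setting them equal: 2*y**2 + 6*y + 4 = 0, i.e. 2*(y + 1)*(y + 2) = 0, so they meet at y = -2, -1.
For y in [-2, -1], t = 2*y**2 + 6*y + 8 is on the left; area = ∫[-2,-1] (-(2*y**2 + 6*y + 4)) dy = 1/3.

1/3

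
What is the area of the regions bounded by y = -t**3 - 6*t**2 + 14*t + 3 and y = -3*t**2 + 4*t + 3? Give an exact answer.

407/4

Set the curves equal: -t**3 - 6*t**2 + 14*t + 3 = -3*t**2 + 4*t + 3, so -t**3 - 3*t**2 + 10*t = 0, which factors as -t*(t - 2)*(t + 5) = 0. The curves meet at t = -5, 0, 2.
On [-5, 0], y = -3*t**2 + 4*t + 3 is on top; that piece has area ∫[-5,0] (-(-t**3 - 3*t**2 + 10*t)) dt = 375/4.
On [0, 2], y = -t**3 - 6*t**2 + 14*t + 3 is on top; that piece has area ∫[0,2] (-t**3 - 3*t**2 + 10*t) dt = 8.
Total enclosed area = 375/4 + 8 = 407/4.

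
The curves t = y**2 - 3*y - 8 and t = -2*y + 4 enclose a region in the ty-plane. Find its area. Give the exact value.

Both boundary curves give t as a function of y, so integrate with respect to y. Setting them equal: y**2 - y - 12 = 0, i.e. (y - 4)*(y + 3) = 0, so they meet at y = -3, 4.
For y in [-3, 4], t = y**2 - 3*y - 8 is on the left; area = ∫[-3,4] (-(y**2 - y - 12)) dy = 343/6.

343/6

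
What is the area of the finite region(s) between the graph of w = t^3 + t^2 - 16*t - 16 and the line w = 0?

863/6

The curve meets the t-axis where t^3 + t^2 - 16*t - 16 = 0, i.e. (t - 4)*(t + 1)*(t + 4) = 0, at t = -4, -1, 4.
On [-4, -1] the curve lies above the axis; ∫[-4,-1] (t^3 + t^2 - 16*t - 16) dt = 117/4, giving area 117/4.
On [-1, 4] the curve lies below the axis; ∫[-1,4] (t^3 + t^2 - 16*t - 16) dt = -1375/12, giving area 1375/12.
Total area = 117/4 + 1375/12 = 863/6.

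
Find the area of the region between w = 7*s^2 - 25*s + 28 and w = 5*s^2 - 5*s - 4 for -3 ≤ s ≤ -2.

On [-3, -2], (7*s^2 - 25*s + 28) - (5*s^2 - 5*s - 4) = 2*s^2 - 20*s + 32 is ≥ 0 throughout, so the area is a single integral of |2*s^2 - 20*s + 32|.
∫[-3,-2] (2*s^2 - 20*s + 32) ds = 284/3.

284/3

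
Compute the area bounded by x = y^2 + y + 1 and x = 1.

1/6

Both boundary curves give x as a function of y, so integrate with respect to y. Setting them equal: y^2 + y = 0, i.e. y*(y + 1) = 0, so they meet at y = -1, 0.
For y in [-1, 0], x = y^2 + y + 1 is on the left; area = ∫[-1,0] (-(y^2 + y)) dy = 1/6.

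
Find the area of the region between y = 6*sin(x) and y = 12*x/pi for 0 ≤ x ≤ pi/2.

6 - 3*pi/2

On [0, pi/2], (6*sin(x)) - (12*x/pi) = -12*x/pi + 6*sin(x) is ≥ 0 throughout, so the area is a single integral of |-12*x/pi + 6*sin(x)|.
∫[0,pi/2] (-12*x/pi + 6*sin(x)) dx = 6 - 3*pi/2.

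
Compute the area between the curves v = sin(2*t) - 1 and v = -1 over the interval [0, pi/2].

On [0, pi/2], (sin(2*t) - 1) - (-1) = sin(2*t) is ≥ 0 throughout, so the area is a single integral of |sin(2*t)|.
∫[0,pi/2] (sin(2*t)) dt = 1.

1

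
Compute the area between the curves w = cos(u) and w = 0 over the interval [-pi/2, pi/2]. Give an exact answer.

On [-pi/2, pi/2], (cos(u)) - (0) = cos(u) is ≥ 0 throughout, so the area is a single integral of |cos(u)|.
∫[-pi/2,pi/2] (cos(u)) du = 2.

2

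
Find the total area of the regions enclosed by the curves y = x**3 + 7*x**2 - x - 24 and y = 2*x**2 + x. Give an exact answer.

Set the curves equal: x**3 + 7*x**2 - x - 24 = 2*x**2 + x, so x**3 + 5*x**2 - 2*x - 24 = 0, which factors as (x - 2)*(x + 3)*(x + 4) = 0. The curves meet at x = -4, -3, 2.
On [-4, -3], y = x**3 + 7*x**2 - x - 24 is on top; that piece has area ∫[-4,-3] (x**3 + 5*x**2 - 2*x - 24) dx = 11/12.
On [-3, 2], y = 2*x**2 + x is on top; that piece has area ∫[-3,2] (-(x**3 + 5*x**2 - 2*x - 24)) dx = 875/12.
Total enclosed area = 11/12 + 875/12 = 443/6.

443/6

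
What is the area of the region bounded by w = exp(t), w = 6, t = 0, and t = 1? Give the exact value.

On [0, 1], (exp(t)) - (6) = exp(t) - 6 is ≤ 0 throughout, so the area is a single integral of |exp(t) - 6|.
∫[0,1] (exp(t) - 6) dt = -7 + exp(1); the area of that piece is 7 - exp(1).

7 - exp(1)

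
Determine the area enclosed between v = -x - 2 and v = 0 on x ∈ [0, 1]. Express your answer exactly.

On [0, 1], (-x - 2) - (0) = -x - 2 is ≤ 0 throughout, so the area is a single integral of |-x - 2|.
∫[0,1] (-x - 2) dx = -5/2; the area of that piece is 5/2.

5/2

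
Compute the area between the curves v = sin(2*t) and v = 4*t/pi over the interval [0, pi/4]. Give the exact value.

On [0, pi/4], (sin(2*t)) - (4*t/pi) = -4*t/pi + sin(2*t) is ≥ 0 throughout, so the area is a single integral of |-4*t/pi + sin(2*t)|.
∫[0,pi/4] (-4*t/pi + sin(2*t)) dt = 1/2 - pi/8.

1/2 - pi/8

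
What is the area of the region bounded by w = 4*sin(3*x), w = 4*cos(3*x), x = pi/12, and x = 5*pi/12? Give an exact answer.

8*sqrt(2)/3

On [pi/12, 5*pi/12], (4*sin(3*x)) - (4*cos(3*x)) = 4*sin(3*x) - 4*cos(3*x) is ≥ 0 throughout, so the area is a single integral of |4*sin(3*x) - 4*cos(3*x)|.
∫[pi/12,5*pi/12] (4*sin(3*x) - 4*cos(3*x)) dx = 8*sqrt(2)/3.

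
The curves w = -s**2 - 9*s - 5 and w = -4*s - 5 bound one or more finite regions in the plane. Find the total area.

125/6

Set the curves equal: -s**2 - 9*s - 5 = -4*s - 5, so -s**2 - 5*s = 0, which factors as -s*(s + 5) = 0. The curves meet at s = -5, 0.
On [-5, 0], w = -s**2 - 9*s - 5 is on top; that piece has area ∫[-5,0] (-s**2 - 5*s) ds = 125/6.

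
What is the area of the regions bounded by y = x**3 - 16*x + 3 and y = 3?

128

Set the curves equal: x**3 - 16*x + 3 = 3, so x**3 - 16*x = 0, which factors as x*(x - 4)*(x + 4) = 0. The curves meet at x = -4, 0, 4.
On [-4, 0], y = x**3 - 16*x + 3 is on top; that piece has area ∫[-4,0] (x**3 - 16*x) dx = 64.
On [0, 4], y = 3 is on top; that piece has area ∫[0,4] (-(x**3 - 16*x)) dx = 64.
Total enclosed area = 64 + 64 = 128.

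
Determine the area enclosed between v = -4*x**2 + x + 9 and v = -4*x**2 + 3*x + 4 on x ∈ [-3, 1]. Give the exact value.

On [-3, 1], (-4*x**2 + x + 9) - (-4*x**2 + 3*x + 4) = -2*x + 5 is ≥ 0 throughout, so the area is a single integral of |-2*x + 5|.
∫[-3,1] (-2*x + 5) dx = 28.

28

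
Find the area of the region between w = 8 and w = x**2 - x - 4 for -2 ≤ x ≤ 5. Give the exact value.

347/6

The difference (8) - (x**2 - x - 4) = -x**2 + x + 12 changes sign at x = 4 inside [-2, 5], so split the integral there.
∫[-2,4] (-x**2 + x + 12) dx = 54.
∫[4,5] (-x**2 + x + 12) dx = -23/6; the area of that piece is 23/6.
Total area = 54 + 23/6 = 347/6.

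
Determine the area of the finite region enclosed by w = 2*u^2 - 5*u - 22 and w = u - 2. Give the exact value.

343/3

Set the curves equal: 2*u^2 - 5*u - 22 = u - 2, so 2*u^2 - 6*u - 20 = 0, which factors as 2*(u - 5)*(u + 2) = 0. The curves meet at u = -2, 5.
On [-2, 5], w = u - 2 is on top; that piece has area ∫[-2,5] (-(2*u^2 - 6*u - 20)) du = 343/3.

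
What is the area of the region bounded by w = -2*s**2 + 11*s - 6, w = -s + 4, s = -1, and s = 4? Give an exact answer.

The difference (-2*s**2 + 11*s - 6) - (-s + 4) = -2*s**2 + 12*s - 10 changes sign at s = 1 inside [-1, 4], so split the integral there.
∫[-1,1] (-2*s**2 + 12*s - 10) ds = -64/3; the area of that piece is 64/3.
∫[1,4] (-2*s**2 + 12*s - 10) ds = 18.
Total area = 64/3 + 18 = 118/3.

118/3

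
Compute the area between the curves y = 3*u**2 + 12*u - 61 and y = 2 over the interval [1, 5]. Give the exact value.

120

The difference (3*u**2 + 12*u - 61) - (2) = 3*u**2 + 12*u - 63 changes sign at u = 3 inside [1, 5], so split the integral there.
∫[1,3] (3*u**2 + 12*u - 63) du = -52; the area of that piece is 52.
∫[3,5] (3*u**2 + 12*u - 63) du = 68.
Total area = 52 + 68 = 120.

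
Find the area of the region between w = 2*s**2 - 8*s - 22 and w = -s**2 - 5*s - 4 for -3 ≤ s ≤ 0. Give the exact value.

61/2

The difference (2*s**2 - 8*s - 22) - (-s**2 - 5*s - 4) = 3*s**2 - 3*s - 18 changes sign at s = -2 inside [-3, 0], so split the integral there.
∫[-3,-2] (3*s**2 - 3*s - 18) ds = 17/2.
∫[-2,0] (3*s**2 - 3*s - 18) ds = -22; the area of that piece is 22.
Total area = 17/2 + 22 = 61/2.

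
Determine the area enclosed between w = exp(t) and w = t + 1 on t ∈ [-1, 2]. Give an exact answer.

On [-1, 2], (exp(t)) - (t + 1) = -t + exp(t) - 1 is ≥ 0 throughout, so the area is a single integral of |-t + exp(t) - 1|.
∫[-1,2] (-t + exp(t) - 1) dt = -9/2 - exp(-1) + exp(2).

-9/2 - exp(-1) + exp(2)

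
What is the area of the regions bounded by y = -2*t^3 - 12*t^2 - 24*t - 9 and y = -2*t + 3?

1

Set the curves equal: -2*t^3 - 12*t^2 - 24*t - 9 = -2*t + 3, so -2*t^3 - 12*t^2 - 22*t - 12 = 0, which factors as -2*(t + 1)*(t + 2)*(t + 3) = 0. The curves meet at t = -3, -2, -1.
On [-3, -2], y = -2*t + 3 is on top; that piece has area ∫[-3,-2] (-(-2*t^3 - 12*t^2 - 22*t - 12)) dt = 1/2.
On [-2, -1], y = -2*t^3 - 12*t^2 - 24*t - 9 is on top; that piece has area ∫[-2,-1] (-2*t^3 - 12*t^2 - 22*t - 12) dt = 1/2.
Total enclosed area = 1/2 + 1/2 = 1.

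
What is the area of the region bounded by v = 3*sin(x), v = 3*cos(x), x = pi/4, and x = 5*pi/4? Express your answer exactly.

6*sqrt(2)

On [pi/4, 5*pi/4], (3*sin(x)) - (3*cos(x)) = 3*sin(x) - 3*cos(x) is ≥ 0 throughout, so the area is a single integral of |3*sin(x) - 3*cos(x)|.
∫[pi/4,5*pi/4] (3*sin(x) - 3*cos(x)) dx = 6*sqrt(2).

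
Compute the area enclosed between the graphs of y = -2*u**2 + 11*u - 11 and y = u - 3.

9

Set the curves equal: -2*u**2 + 11*u - 11 = u - 3, so -2*u**2 + 10*u - 8 = 0, which factors as -2*(u - 4)*(u - 1) = 0. The curves meet at u = 1, 4.
On [1, 4], y = -2*u**2 + 11*u - 11 is on top; that piece has area ∫[1,4] (-2*u**2 + 10*u - 8) du = 9.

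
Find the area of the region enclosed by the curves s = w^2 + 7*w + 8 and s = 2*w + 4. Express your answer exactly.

Both boundary curves give s as a function of w, so integrate with respect to w. Setting them equal: w^2 + 5*w + 4 = 0, i.e. (w + 1)*(w + 4) = 0, so they meet at w = -4, -1.
For w in [-4, -1], s = w^2 + 7*w + 8 is on the left; area = ∫[-4,-1] (-(w^2 + 5*w + 4)) dw = 9/2.

9/2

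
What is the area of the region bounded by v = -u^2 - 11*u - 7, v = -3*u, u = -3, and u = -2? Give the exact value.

20/3

On [-3, -2], (-u^2 - 11*u - 7) - (-3*u) = -u^2 - 8*u - 7 is ≥ 0 throughout, so the area is a single integral of |-u^2 - 8*u - 7|.
∫[-3,-2] (-u^2 - 8*u - 7) du = 20/3.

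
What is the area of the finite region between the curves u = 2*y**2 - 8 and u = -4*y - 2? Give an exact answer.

Both boundary curves give u as a function of y, so integrate with respect to y. Setting them equal: 2*y**2 + 4*y - 6 = 0, i.e. 2*(y - 1)*(y + 3) = 0, so they meet at y = -3, 1.
For y in [-3, 1], u = 2*y**2 - 8 is on the left; area = ∫[-3,1] (-(2*y**2 + 4*y - 6)) dy = 64/3.

64/3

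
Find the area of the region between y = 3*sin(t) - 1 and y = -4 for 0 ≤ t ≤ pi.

On [0, pi], (3*sin(t) - 1) - (-4) = 3*sin(t) + 3 is ≥ 0 throughout, so the area is a single integral of |3*sin(t) + 3|.
∫[0,pi] (3*sin(t) + 3) dt = 6 + 3*pi.

6 + 3*pi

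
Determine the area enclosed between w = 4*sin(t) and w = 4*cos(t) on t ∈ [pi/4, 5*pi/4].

On [pi/4, 5*pi/4], (4*sin(t)) - (4*cos(t)) = 4*sin(t) - 4*cos(t) is ≥ 0 throughout, so the area is a single integral of |4*sin(t) - 4*cos(t)|.
∫[pi/4,5*pi/4] (4*sin(t) - 4*cos(t)) dt = 8*sqrt(2).

8*sqrt(2)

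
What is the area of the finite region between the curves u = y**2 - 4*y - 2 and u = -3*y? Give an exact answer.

Both boundary curves give u as a function of y, so integrate with respect to y. Setting them equal: y**2 - y - 2 = 0, i.e. (y - 2)*(y + 1) = 0, so they meet at y = -1, 2.
For y in [-1, 2], u = y**2 - 4*y - 2 is on the left; area = ∫[-1,2] (-(y**2 - y - 2)) dy = 9/2.

9/2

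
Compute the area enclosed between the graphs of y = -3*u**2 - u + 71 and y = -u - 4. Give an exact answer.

Set the curves equal: -3*u**2 - u + 71 = -u - 4, so -3*u**2 + 75 = 0, which factors as -3*(u - 5)*(u + 5) = 0. The curves meet at u = -5, 5.
On [-5, 5], y = -3*u**2 - u + 71 is on top; that piece has area ∫[-5,5] (-3*u**2 + 75) du = 500.

500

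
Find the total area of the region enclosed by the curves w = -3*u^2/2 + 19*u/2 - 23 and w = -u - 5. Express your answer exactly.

Set the curves equal: -3*u^2/2 + 19*u/2 - 23 = -u - 5, so -3*u^2/2 + 21*u/2 - 18 = 0, which factors as -3*(u - 4)*(u - 3)/2 = 0. The curves meet at u = 3, 4.
On [3, 4], w = -3*u^2/2 + 19*u/2 - 23 is on top; that piece has area ∫[3,4] (-3*u^2/2 + 21*u/2 - 18) du = 1/4.

1/4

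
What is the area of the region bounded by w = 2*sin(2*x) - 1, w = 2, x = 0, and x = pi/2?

-2 + 3*pi/2

On [0, pi/2], (2*sin(2*x) - 1) - (2) = 2*sin(2*x) - 3 is ≤ 0 throughout, so the area is a single integral of |2*sin(2*x) - 3|.
∫[0,pi/2] (2*sin(2*x) - 3) dx = 2 - 3*pi/2; the area of that piece is -2 + 3*pi/2.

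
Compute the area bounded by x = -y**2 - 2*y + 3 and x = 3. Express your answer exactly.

4/3

Both boundary curves give x as a function of y, so integrate with respect to y. Setting them equal: -y**2 - 2*y = 0, i.e. -y*(y + 2) = 0, so they meet at y = -2, 0.
For y in [-2, 0], x = -y**2 - 2*y + 3 is on the right; area = ∫[-2,0] (-y**2 - 2*y) dy = 4/3.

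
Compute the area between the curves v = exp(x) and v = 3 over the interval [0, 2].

-11 + 6*log(3) + exp(2)

The difference (exp(x)) - (3) = exp(x) - 3 changes sign at x = log(3) inside [0, 2], so split the integral there.
∫[0,log(3)] (exp(x) - 3) dx = 2 - log(27); the area of that piece is -2 + log(27).
∫[log(3),2] (exp(x) - 3) dx = -9 + 3*log(3) + exp(2).
Total area = (-2 + log(27)) + (-9 + 3*log(3) + exp(2)) = -11 + 6*log(3) + exp(2).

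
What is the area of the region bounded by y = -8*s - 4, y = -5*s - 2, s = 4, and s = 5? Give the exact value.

31/2

On [4, 5], (-8*s - 4) - (-5*s - 2) = -3*s - 2 is ≤ 0 throughout, so the area is a single integral of |-3*s - 2|.
∫[4,5] (-3*s - 2) ds = -31/2; the area of that piece is 31/2.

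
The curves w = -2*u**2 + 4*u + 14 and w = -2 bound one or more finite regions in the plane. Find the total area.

72

Set the curves equal: -2*u**2 + 4*u + 14 = -2, so -2*u**2 + 4*u + 16 = 0, which factors as -2*(u - 4)*(u + 2) = 0. The curves meet at u = -2, 4.
On [-2, 4], w = -2*u**2 + 4*u + 14 is on top; that piece has area ∫[-2,4] (-2*u**2 + 4*u + 16) du = 72.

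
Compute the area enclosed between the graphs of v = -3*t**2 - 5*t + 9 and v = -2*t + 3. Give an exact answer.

27/2

Set the curves equal: -3*t**2 - 5*t + 9 = -2*t + 3, so -3*t**2 - 3*t + 6 = 0, which factors as -3*(t - 1)*(t + 2) = 0. The curves meet at t = -2, 1.
On [-2, 1], v = -3*t**2 - 5*t + 9 is on top; that piece has area ∫[-2,1] (-3*t**2 - 3*t + 6) dt = 27/2.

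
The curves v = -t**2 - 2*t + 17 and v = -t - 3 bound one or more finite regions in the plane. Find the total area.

Set the curves equal: -t**2 - 2*t + 17 = -t - 3, so -t**2 - t + 20 = 0, which factors as -(t - 4)*(t + 5) = 0. The curves meet at t = -5, 4.
On [-5, 4], v = -t**2 - 2*t + 17 is on top; that piece has area ∫[-5,4] (-t**2 - t + 20) dt = 243/2.

243/2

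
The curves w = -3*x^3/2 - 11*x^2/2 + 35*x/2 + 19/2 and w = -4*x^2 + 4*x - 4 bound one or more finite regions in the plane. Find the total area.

Set the curves equal: -3*x^3/2 - 11*x^2/2 + 35*x/2 + 19/2 = -4*x^2 + 4*x - 4, so -3*x^3/2 - 3*x^2/2 + 27*x/2 + 27/2 = 0, which factors as -3*(x - 3)*(x + 1)*(x + 3)/2 = 0. The curves meet at x = -3, -1, 3.
On [-3, -1], w = -4*x^2 + 4*x - 4 is on top; that piece has area ∫[-3,-1] (-(-3*x^3/2 - 3*x^2/2 + 27*x/2 + 27/2)) dx = 10.
On [-1, 3], w = -3*x^3/2 - 11*x^2/2 + 35*x/2 + 19/2 is on top; that piece has area ∫[-1,3] (-3*x^3/2 - 3*x^2/2 + 27*x/2 + 27/2) dx = 64.
Total enclosed area = 10 + 64 = 74.

74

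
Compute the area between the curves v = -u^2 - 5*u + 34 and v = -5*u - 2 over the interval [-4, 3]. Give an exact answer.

On [-4, 3], (-u^2 - 5*u + 34) - (-5*u - 2) = -u^2 + 36 is ≥ 0 throughout, so the area is a single integral of |-u^2 + 36|.
∫[-4,3] (-u^2 + 36) du = 665/3.

665/3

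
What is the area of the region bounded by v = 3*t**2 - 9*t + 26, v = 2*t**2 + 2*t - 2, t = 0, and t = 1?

On [0, 1], (3*t**2 - 9*t + 26) - (2*t**2 + 2*t - 2) = t**2 - 11*t + 28 is ≥ 0 throughout, so the area is a single integral of |t**2 - 11*t + 28|.
∫[0,1] (t**2 - 11*t + 28) dt = 137/6.

137/6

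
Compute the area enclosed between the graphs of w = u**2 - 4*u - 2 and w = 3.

36

Set the curves equal: u**2 - 4*u - 2 = 3, so u**2 - 4*u - 5 = 0, which factors as (u - 5)*(u + 1) = 0. The curves meet at u = -1, 5.
On [-1, 5], w = 3 is on top; that piece has area ∫[-1,5] (-(u**2 - 4*u - 5)) du = 36.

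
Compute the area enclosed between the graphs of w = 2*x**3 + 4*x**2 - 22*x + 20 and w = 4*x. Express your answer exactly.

1741/6

Set the curves equal: 2*x**3 + 4*x**2 - 22*x + 20 = 4*x, so 2*x**3 + 4*x**2 - 26*x + 20 = 0, which factors as 2*(x - 2)*(x - 1)*(x + 5) = 0. The curves meet at x = -5, 1, 2.
On [-5, 1], w = 2*x**3 + 4*x**2 - 22*x + 20 is on top; that piece has area ∫[-5,1] (2*x**3 + 4*x**2 - 26*x + 20) dx = 288.
On [1, 2], w = 4*x is on top; that piece has area ∫[1,2] (-(2*x**3 + 4*x**2 - 26*x + 20)) dx = 13/6.
Total enclosed area = 288 + 13/6 = 1741/6.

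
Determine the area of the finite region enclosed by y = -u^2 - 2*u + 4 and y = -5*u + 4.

9/2

Set the curves equal: -u^2 - 2*u + 4 = -5*u + 4, so -u^2 + 3*u = 0, which factors as -u*(u - 3) = 0. The curves meet at u = 0, 3.
On [0, 3], y = -u^2 - 2*u + 4 is on top; that piece has area ∫[0,3] (-u^2 + 3*u) du = 9/2.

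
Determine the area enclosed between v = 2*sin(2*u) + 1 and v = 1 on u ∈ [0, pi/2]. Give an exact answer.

On [0, pi/2], (2*sin(2*u) + 1) - (1) = 2*sin(2*u) is ≥ 0 throughout, so the area is a single integral of |2*sin(2*u)|.
∫[0,pi/2] (2*sin(2*u)) du = 2.

2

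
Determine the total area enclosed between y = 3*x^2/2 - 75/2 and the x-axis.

The curve meets the x-axis where 3*x^2/2 - 75/2 = 0, i.e. 3*(x - 5)*(x + 5)/2 = 0, at x = -5, 5.
On [-5, 5] the curve lies below the axis; ∫[-5,5] (3*x^2/2 - 75/2) dx = -250, giving area 250.

250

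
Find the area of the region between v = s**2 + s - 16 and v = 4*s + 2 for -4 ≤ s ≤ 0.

109/3

The difference (s**2 + s - 16) - (4*s + 2) = s**2 - 3*s - 18 changes sign at s = -3 inside [-4, 0], so split the integral there.
∫[-4,-3] (s**2 - 3*s - 18) ds = 29/6.
∫[-3,0] (s**2 - 3*s - 18) ds = -63/2; the area of that piece is 63/2.
Total area = 29/6 + 63/2 = 109/3.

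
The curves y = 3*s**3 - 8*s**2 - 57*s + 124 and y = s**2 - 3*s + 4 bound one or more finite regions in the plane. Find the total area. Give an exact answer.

2997/4

Set the curves equal: 3*s**3 - 8*s**2 - 57*s + 124 = s**2 - 3*s + 4, so 3*s**3 - 9*s**2 - 54*s + 120 = 0, which factors as 3*(s - 5)*(s - 2)*(s + 4) = 0. The curves meet at s = -4, 2, 5.
On [-4, 2], y = 3*s**3 - 8*s**2 - 57*s + 124 is on top; that piece has area ∫[-4,2] (3*s**3 - 9*s**2 - 54*s + 120) ds = 648.
On [2, 5], y = s**2 - 3*s + 4 is on top; that piece has area ∫[2,5] (-(3*s**3 - 9*s**2 - 54*s + 120)) ds = 405/4.
Total enclosed area = 648 + 405/4 = 2997/4.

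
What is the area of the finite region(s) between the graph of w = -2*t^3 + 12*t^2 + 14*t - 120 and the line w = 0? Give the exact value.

The curve meets the t-axis where -2*t^3 + 12*t^2 + 14*t - 120 = 0, i.e. -2*(t - 5)*(t - 4)*(t + 3) = 0, at t = -3, 4, 5.
On [-3, 4] the curve lies below the axis; ∫[-3,4] (-2*t^3 + 12*t^2 + 14*t - 120) dt = -1029/2, giving area 1029/2.
On [4, 5] the curve lies above the axis; ∫[4,5] (-2*t^3 + 12*t^2 + 14*t - 120) dt = 5/2, giving area 5/2.
Total area = 1029/2 + 5/2 = 517.

517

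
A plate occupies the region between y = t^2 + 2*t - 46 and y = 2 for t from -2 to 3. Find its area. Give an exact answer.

On [-2, 3], (t^2 + 2*t - 46) - (2) = t^2 + 2*t - 48 is ≤ 0 throughout, so the area is a single integral of |t^2 + 2*t - 48|.
∫[-2,3] (t^2 + 2*t - 48) dt = -670/3; the area of that piece is 670/3.

670/3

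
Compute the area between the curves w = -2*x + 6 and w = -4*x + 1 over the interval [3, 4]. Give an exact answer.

On [3, 4], (-2*x + 6) - (-4*x + 1) = 2*x + 5 is ≥ 0 throughout, so the area is a single integral of |2*x + 5|.
∫[3,4] (2*x + 5) dx = 12.

12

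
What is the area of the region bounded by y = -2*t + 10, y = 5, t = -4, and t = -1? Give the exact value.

On [-4, -1], (-2*t + 10) - (5) = -2*t + 5 is ≥ 0 throughout, so the area is a single integral of |-2*t + 5|.
∫[-4,-1] (-2*t + 5) dt = 30.

30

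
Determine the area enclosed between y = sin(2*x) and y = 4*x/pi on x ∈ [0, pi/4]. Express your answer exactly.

On [0, pi/4], (sin(2*x)) - (4*x/pi) = -4*x/pi + sin(2*x) is ≥ 0 throughout, so the area is a single integral of |-4*x/pi + sin(2*x)|.
∫[0,pi/4] (-4*x/pi + sin(2*x)) dx = 1/2 - pi/8.

1/2 - pi/8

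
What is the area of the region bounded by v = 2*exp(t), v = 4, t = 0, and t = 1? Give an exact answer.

The difference (2*exp(t)) - (4) = 2*exp(t) - 4 changes sign at t = log(2) inside [0, 1], so split the integral there.
∫[0,log(2)] (2*exp(t) - 4) dt = 2 - log(16); the area of that piece is -2 + log(16).
∫[log(2),1] (2*exp(t) - 4) dt = -8 + 4*log(2) + 2*exp(1).
Total area = (-2 + log(16)) + (-8 + 4*log(2) + 2*exp(1)) = -10 + 2*exp(1) + 8*log(2).

-10 + 2*exp(1) + 8*log(2)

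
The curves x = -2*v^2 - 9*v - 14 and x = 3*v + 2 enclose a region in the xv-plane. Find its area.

8/3

Both boundary curves give x as a function of v, so integrate with respect to v. Setting them equal: -2*v^2 - 12*v - 16 = 0, i.e. -2*(v + 2)*(v + 4) = 0, so they meet at v = -4, -2.
For v in [-4, -2], x = -2*v^2 - 9*v - 14 is on the right; area = ∫[-4,-2] (-2*v^2 - 12*v - 16) dv = 8/3.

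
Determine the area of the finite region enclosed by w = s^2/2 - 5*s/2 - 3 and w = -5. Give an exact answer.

Set the curves equal: s^2/2 - 5*s/2 - 3 = -5, so s^2/2 - 5*s/2 + 2 = 0, which factors as (s - 4)*(s - 1)/2 = 0. The curves meet at s = 1, 4.
On [1, 4], w = -5 is on top; that piece has area ∫[1,4] (-(s^2/2 - 5*s/2 + 2)) ds = 9/4.

9/4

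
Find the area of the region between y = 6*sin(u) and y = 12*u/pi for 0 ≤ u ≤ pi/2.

On [0, pi/2], (6*sin(u)) - (12*u/pi) = -12*u/pi + 6*sin(u) is ≥ 0 throughout, so the area is a single integral of |-12*u/pi + 6*sin(u)|.
∫[0,pi/2] (-12*u/pi + 6*sin(u)) du = 6 - 3*pi/2.

6 - 3*pi/2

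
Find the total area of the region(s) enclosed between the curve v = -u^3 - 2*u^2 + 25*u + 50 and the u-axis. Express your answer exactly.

2459/6

The curve meets the u-axis where -u^3 - 2*u^2 + 25*u + 50 = 0, i.e. -(u - 5)*(u + 2)*(u + 5) = 0, at u = -5, -2, 5.
On [-5, -2] the curve lies below the axis; ∫[-5,-2] (-u^3 - 2*u^2 + 25*u + 50) du = -153/4, giving area 153/4.
On [-2, 5] the curve lies above the axis; ∫[-2,5] (-u^3 - 2*u^2 + 25*u + 50) du = 4459/12, giving area 4459/12.
Total area = 153/4 + 4459/12 = 2459/6.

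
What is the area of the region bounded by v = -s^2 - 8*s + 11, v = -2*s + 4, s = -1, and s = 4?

The difference (-s^2 - 8*s + 11) - (-2*s + 4) = -s^2 - 6*s + 7 changes sign at s = 1 inside [-1, 4], so split the integral there.
∫[-1,1] (-s^2 - 6*s + 7) ds = 40/3.
∫[1,4] (-s^2 - 6*s + 7) ds = -45; the area of that piece is 45.
Total area = 40/3 + 45 = 175/3.

175/3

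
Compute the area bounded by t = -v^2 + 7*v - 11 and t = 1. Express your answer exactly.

Both boundary curves give t as a function of v, so integrate with respect to v. Setting them equal: -v^2 + 7*v - 12 = 0, i.e. -(v - 4)*(v - 3) = 0, so they meet at v = 3, 4.
For v in [3, 4], t = -v^2 + 7*v - 11 is on the right; area = ∫[3,4] (-v^2 + 7*v - 12) dv = 1/6.

1/6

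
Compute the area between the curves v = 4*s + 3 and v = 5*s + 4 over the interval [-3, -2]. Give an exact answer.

3/2

On [-3, -2], (4*s + 3) - (5*s + 4) = -s - 1 is ≥ 0 throughout, so the area is a single integral of |-s - 1|.
∫[-3,-2] (-s - 1) ds = 3/2.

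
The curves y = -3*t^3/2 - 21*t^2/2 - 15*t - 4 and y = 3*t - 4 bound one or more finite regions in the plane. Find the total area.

Set the curves equal: -3*t^3/2 - 21*t^2/2 - 15*t - 4 = 3*t - 4, so -3*t^3/2 - 21*t^2/2 - 18*t = 0, which factors as -3*t*(t + 3)*(t + 4)/2 = 0. The curves meet at t = -4, -3, 0.
On [-4, -3], y = 3*t - 4 is on top; that piece has area ∫[-4,-3] (-(-3*t^3/2 - 21*t^2/2 - 18*t)) dt = 7/8.
On [-3, 0], y = -3*t^3/2 - 21*t^2/2 - 15*t - 4 is on top; that piece has area ∫[-3,0] (-3*t^3/2 - 21*t^2/2 - 18*t) dt = 135/8.
Total enclosed area = 7/8 + 135/8 = 71/4.

71/4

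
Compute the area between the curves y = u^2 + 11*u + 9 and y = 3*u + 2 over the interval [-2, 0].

6

The difference (u^2 + 11*u + 9) - (3*u + 2) = u^2 + 8*u + 7 changes sign at u = -1 inside [-2, 0], so split the integral there.
∫[-2,-1] (u^2 + 8*u + 7) du = -8/3; the area of that piece is 8/3.
∫[-1,0] (u^2 + 8*u + 7) du = 10/3.
Total area = 8/3 + 10/3 = 6.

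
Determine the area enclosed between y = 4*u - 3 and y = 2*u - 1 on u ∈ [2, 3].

3

On [2, 3], (4*u - 3) - (2*u - 1) = 2*u - 2 is ≥ 0 throughout, so the area is a single integral of |2*u - 2|.
∫[2,3] (2*u - 2) du = 3.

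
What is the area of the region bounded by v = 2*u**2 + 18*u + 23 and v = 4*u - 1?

Set the curves equal: 2*u**2 + 18*u + 23 = 4*u - 1, so 2*u**2 + 14*u + 24 = 0, which factors as 2*(u + 3)*(u + 4) = 0. The curves meet at u = -4, -3.
On [-4, -3], v = 4*u - 1 is on top; that piece has area ∫[-4,-3] (-(2*u**2 + 14*u + 24)) du = 1/3.

1/3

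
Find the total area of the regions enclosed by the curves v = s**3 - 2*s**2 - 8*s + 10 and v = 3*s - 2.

937/12

Set the curves equal: s**3 - 2*s**2 - 8*s + 10 = 3*s - 2, so s**3 - 2*s**2 - 11*s + 12 = 0, which factors as (s - 4)*(s - 1)*(s + 3) = 0. The curves meet at s = -3, 1, 4.
On [-3, 1], v = s**3 - 2*s**2 - 8*s + 10 is on top; that piece has area ∫[-3,1] (s**3 - 2*s**2 - 11*s + 12) ds = 160/3.
On [1, 4], v = 3*s - 2 is on top; that piece has area ∫[1,4] (-(s**3 - 2*s**2 - 11*s + 12)) ds = 99/4.
Total enclosed area = 160/3 + 99/4 = 937/12.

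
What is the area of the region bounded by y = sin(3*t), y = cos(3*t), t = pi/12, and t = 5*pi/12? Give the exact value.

On [pi/12, 5*pi/12], (sin(3*t)) - (cos(3*t)) = sin(3*t) - cos(3*t) is ≥ 0 throughout, so the area is a single integral of |sin(3*t) - cos(3*t)|.
∫[pi/12,5*pi/12] (sin(3*t) - cos(3*t)) dt = 2*sqrt(2)/3.

2*sqrt(2)/3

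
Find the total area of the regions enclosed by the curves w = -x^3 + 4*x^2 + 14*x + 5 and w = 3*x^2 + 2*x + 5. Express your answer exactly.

937/12

Set the curves equal: -x^3 + 4*x^2 + 14*x + 5 = 3*x^2 + 2*x + 5, so -x^3 + x^2 + 12*x = 0, which factors as -x*(x - 4)*(x + 3) = 0. The curves meet at x = -3, 0, 4.
On [-3, 0], w = 3*x^2 + 2*x + 5 is on top; that piece has area ∫[-3,0] (-(-x^3 + x^2 + 12*x)) dx = 99/4.
On [0, 4], w = -x^3 + 4*x^2 + 14*x + 5 is on top; that piece has area ∫[0,4] (-x^3 + x^2 + 12*x) dx = 160/3.
Total enclosed area = 99/4 + 160/3 = 937/12.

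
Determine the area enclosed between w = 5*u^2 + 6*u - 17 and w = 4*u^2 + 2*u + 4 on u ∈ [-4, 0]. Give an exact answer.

On [-4, 0], (5*u^2 + 6*u - 17) - (4*u^2 + 2*u + 4) = u^2 + 4*u - 21 is ≤ 0 throughout, so the area is a single integral of |u^2 + 4*u - 21|.
∫[-4,0] (u^2 + 4*u - 21) du = -284/3; the area of that piece is 284/3.

284/3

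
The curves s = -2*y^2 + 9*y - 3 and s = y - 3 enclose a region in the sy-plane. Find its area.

64/3

Both boundary curves give s as a function of y, so integrate with respect to y. Setting them equal: -2*y^2 + 8*y = 0, i.e. -2*y*(y - 4) = 0, so they meet at y = 0, 4.
For y in [0, 4], s = -2*y^2 + 9*y - 3 is on the right; area = ∫[0,4] (-2*y^2 + 8*y) dy = 64/3.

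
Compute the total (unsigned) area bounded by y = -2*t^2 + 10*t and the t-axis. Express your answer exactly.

The curve meets the t-axis where -2*t^2 + 10*t = 0, i.e. -2*t*(t - 5) = 0, at t = 0, 5.
On [0, 5] the curve lies above the axis; ∫[0,5] (-2*t^2 + 10*t) dt = 125/3, giving area 125/3.

125/3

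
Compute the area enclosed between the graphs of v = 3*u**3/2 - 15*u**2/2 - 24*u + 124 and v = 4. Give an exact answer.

Set the curves equal: 3*u**3/2 - 15*u**2/2 - 24*u + 124 = 4, so 3*u**3/2 - 15*u**2/2 - 24*u + 120 = 0, which factors as 3*(u - 5)*(u - 4)*(u + 4)/2 = 0. The curves meet at u = -4, 4, 5.
On [-4, 4], v = 3*u**3/2 - 15*u**2/2 - 24*u + 124 is on top; that piece has area ∫[-4,4] (3*u**3/2 - 15*u**2/2 - 24*u + 120) du = 640.
On [4, 5], v = 4 is on top; that piece has area ∫[4,5] (-(3*u**3/2 - 15*u**2/2 - 24*u + 120)) du = 17/8.
Total enclosed area = 640 + 17/8 = 5137/8.

5137/8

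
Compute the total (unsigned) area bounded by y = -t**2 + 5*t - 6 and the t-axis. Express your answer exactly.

The curve meets the t-axis where -t**2 + 5*t - 6 = 0, i.e. -(t - 3)*(t - 2) = 0, at t = 2, 3.
On [2, 3] the curve lies above the axis; ∫[2,3] (-t**2 + 5*t - 6) dt = 1/6, giving area 1/6.

1/6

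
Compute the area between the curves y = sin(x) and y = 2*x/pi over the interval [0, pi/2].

On [0, pi/2], (sin(x)) - (2*x/pi) = -2*x/pi + sin(x) is ≥ 0 throughout, so the area is a single integral of |-2*x/pi + sin(x)|.
∫[0,pi/2] (-2*x/pi + sin(x)) dx = 1 - pi/4.

1 - pi/4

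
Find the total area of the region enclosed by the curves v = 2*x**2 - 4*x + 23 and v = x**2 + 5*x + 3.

1/6

Set the curves equal: 2*x**2 - 4*x + 23 = x**2 + 5*x + 3, so x**2 - 9*x + 20 = 0, which factors as (x - 5)*(x - 4) = 0. The curves meet at x = 4, 5.
On [4, 5], v = x**2 + 5*x + 3 is on top; that piece has area ∫[4,5] (-(x**2 - 9*x + 20)) dx = 1/6.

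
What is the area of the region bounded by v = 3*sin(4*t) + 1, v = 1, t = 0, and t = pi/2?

The difference (3*sin(4*t) + 1) - (1) = 3*sin(4*t) changes sign at t = pi/4 inside [0, pi/2], so split the integral there.
∫[0,pi/4] (3*sin(4*t)) dt = 3/2.
∫[pi/4,pi/2] (3*sin(4*t)) dt = -3/2; the area of that piece is 3/2.
Total area = 3/2 + 3/2 = 3.

3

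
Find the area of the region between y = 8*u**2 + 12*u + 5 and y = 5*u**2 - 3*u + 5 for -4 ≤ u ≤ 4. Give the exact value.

240

The difference (8*u**2 + 12*u + 5) - (5*u**2 - 3*u + 5) = 3*u**2 + 15*u changes sign at u = 0 inside [-4, 4], so split the integral there.
∫[-4,0] (3*u**2 + 15*u) du = -56; the area of that piece is 56.
∫[0,4] (3*u**2 + 15*u) du = 184.
Total area = 56 + 184 = 240.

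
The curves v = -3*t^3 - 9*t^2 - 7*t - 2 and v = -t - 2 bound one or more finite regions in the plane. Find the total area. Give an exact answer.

Set the curves equal: -3*t^3 - 9*t^2 - 7*t - 2 = -t - 2, so -3*t^3 - 9*t^2 - 6*t = 0, which factors as -3*t*(t + 1)*(t + 2) = 0. The curves meet at t = -2, -1, 0.
On [-2, -1], v = -t - 2 is on top; that piece has area ∫[-2,-1] (-(-3*t^3 - 9*t^2 - 6*t)) dt = 3/4.
On [-1, 0], v = -3*t^3 - 9*t^2 - 7*t - 2 is on top; that piece has area ∫[-1,0] (-3*t^3 - 9*t^2 - 6*t) dt = 3/4.
Total enclosed area = 3/4 + 3/4 = 3/2.

3/2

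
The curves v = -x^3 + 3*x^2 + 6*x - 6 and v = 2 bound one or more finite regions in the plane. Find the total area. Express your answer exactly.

Set the curves equal: -x^3 + 3*x^2 + 6*x - 6 = 2, so -x^3 + 3*x^2 + 6*x - 8 = 0, which factors as -(x - 4)*(x - 1)*(x + 2) = 0. The curves meet at x = -2, 1, 4.
On [-2, 1], v = 2 is on top; that piece has area ∫[-2,1] (-(-x^3 + 3*x^2 + 6*x - 8)) dx = 81/4.
On [1, 4], v = -x^3 + 3*x^2 + 6*x - 6 is on top; that piece has area ∫[1,4] (-x^3 + 3*x^2 + 6*x - 8) dx = 81/4.
Total enclosed area = 81/4 + 81/4 = 81/2.

81/2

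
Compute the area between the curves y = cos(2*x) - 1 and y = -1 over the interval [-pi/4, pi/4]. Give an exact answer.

On [-pi/4, pi/4], (cos(2*x) - 1) - (-1) = cos(2*x) is ≥ 0 throughout, so the area is a single integral of |cos(2*x)|.
∫[-pi/4,pi/4] (cos(2*x)) dx = 1.

1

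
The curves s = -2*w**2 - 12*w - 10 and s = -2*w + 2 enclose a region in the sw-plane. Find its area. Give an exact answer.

1/3

Both boundary curves give s as a function of w, so integrate with respect to w. Setting them equal: -2*w**2 - 10*w - 12 = 0, i.e. -2*(w + 2)*(w + 3) = 0, so they meet at w = -3, -2.
For w in [-3, -2], s = -2*w**2 - 12*w - 10 is on the right; area = ∫[-3,-2] (-2*w**2 - 10*w - 12) dw = 1/3.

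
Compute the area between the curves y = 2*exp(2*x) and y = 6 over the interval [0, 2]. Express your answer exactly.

-17 + 6*log(3) + exp(4)

The difference (2*exp(2*x)) - (6) = 2*exp(2*x) - 6 changes sign at x = log(3)/2 inside [0, 2], so split the integral there.
∫[0,log(3)/2] (2*exp(2*x) - 6) dx = 2 - log(27); the area of that piece is -2 + log(27).
∫[log(3)/2,2] (2*exp(2*x) - 6) dx = -15 + 3*log(3) + exp(4).
Total area = (-2 + log(27)) + (-15 + 3*log(3) + exp(4)) = -17 + 6*log(3) + exp(4).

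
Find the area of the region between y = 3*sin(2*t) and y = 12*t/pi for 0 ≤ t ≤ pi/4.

On [0, pi/4], (3*sin(2*t)) - (12*t/pi) = -12*t/pi + 3*sin(2*t) is ≥ 0 throughout, so the area is a single integral of |-12*t/pi + 3*sin(2*t)|.
∫[0,pi/4] (-12*t/pi + 3*sin(2*t)) dt = 3/2 - 3*pi/8.

3/2 - 3*pi/8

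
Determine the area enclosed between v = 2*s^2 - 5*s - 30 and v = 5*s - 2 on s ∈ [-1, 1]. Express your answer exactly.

164/3

On [-1, 1], (2*s^2 - 5*s - 30) - (5*s - 2) = 2*s^2 - 10*s - 28 is ≤ 0 throughout, so the area is a single integral of |2*s^2 - 10*s - 28|.
∫[-1,1] (2*s^2 - 10*s - 28) ds = -164/3; the area of that piece is 164/3.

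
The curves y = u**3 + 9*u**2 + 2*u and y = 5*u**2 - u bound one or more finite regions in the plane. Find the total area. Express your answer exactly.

37/12

Set the curves equal: u**3 + 9*u**2 + 2*u = 5*u**2 - u, so u**3 + 4*u**2 + 3*u = 0, which factors as u*(u + 1)*(u + 3) = 0. The curves meet at u = -3, -1, 0.
On [-3, -1], y = u**3 + 9*u**2 + 2*u is on top; that piece has area ∫[-3,-1] (u**3 + 4*u**2 + 3*u) du = 8/3.
On [-1, 0], y = 5*u**2 - u is on top; that piece has area ∫[-1,0] (-(u**3 + 4*u**2 + 3*u)) du = 5/12.
Total enclosed area = 8/3 + 5/12 = 37/12.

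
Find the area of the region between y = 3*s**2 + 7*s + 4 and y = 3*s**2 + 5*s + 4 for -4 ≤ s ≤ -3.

7

On [-4, -3], (3*s**2 + 7*s + 4) - (3*s**2 + 5*s + 4) = 2*s is ≤ 0 throughout, so the area is a single integral of |2*s|.
∫[-4,-3] (2*s) ds = -7; the area of that piece is 7.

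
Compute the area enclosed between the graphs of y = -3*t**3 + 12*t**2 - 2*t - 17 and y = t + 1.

71/2

Set the curves equal: -3*t**3 + 12*t**2 - 2*t - 17 = t + 1, so -3*t**3 + 12*t**2 - 3*t - 18 = 0, which factors as -3*(t - 3)*(t - 2)*(t + 1) = 0. The curves meet at t = -1, 2, 3.
On [-1, 2], y = t + 1 is on top; that piece has area ∫[-1,2] (-(-3*t**3 + 12*t**2 - 3*t - 18)) dt = 135/4.
On [2, 3], y = -3*t**3 + 12*t**2 - 2*t - 17 is on top; that piece has area ∫[2,3] (-3*t**3 + 12*t**2 - 3*t - 18) dt = 7/4.
Total enclosed area = 135/4 + 7/4 = 71/2.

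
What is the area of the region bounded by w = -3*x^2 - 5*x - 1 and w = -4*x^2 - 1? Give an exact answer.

125/6

Set the curves equal: -3*x^2 - 5*x - 1 = -4*x^2 - 1, so x^2 - 5*x = 0, which factors as x*(x - 5) = 0. The curves meet at x = 0, 5.
On [0, 5], w = -4*x^2 - 1 is on top; that piece has area ∫[0,5] (-(x^2 - 5*x)) dx = 125/6.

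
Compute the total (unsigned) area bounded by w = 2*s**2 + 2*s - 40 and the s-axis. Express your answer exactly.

243

The curve meets the s-axis where 2*s**2 + 2*s - 40 = 0, i.e. 2*(s - 4)*(s + 5) = 0, at s = -5, 4.
On [-5, 4] the curve lies below the axis; ∫[-5,4] (2*s**2 + 2*s - 40) ds = -243, giving area 243.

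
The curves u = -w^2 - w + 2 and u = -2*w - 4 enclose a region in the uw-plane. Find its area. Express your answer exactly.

125/6

Both boundary curves give u as a function of w, so integrate with respect to w. Setting them equal: -w^2 + w + 6 = 0, i.e. -(w - 3)*(w + 2) = 0, so they meet at w = -2, 3.
For w in [-2, 3], u = -w^2 - w + 2 is on the right; area = ∫[-2,3] (-w^2 + w + 6) dw = 125/6.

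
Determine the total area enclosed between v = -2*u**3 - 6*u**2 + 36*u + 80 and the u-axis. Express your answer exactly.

999/2

The curve meets the u-axis where -2*u**3 - 6*u**2 + 36*u + 80 = 0, i.e. -2*(u - 4)*(u + 2)*(u + 5) = 0, at u = -5, -2, 4.
On [-5, -2] the curve lies below the axis; ∫[-5,-2] (-2*u**3 - 6*u**2 + 36*u + 80) du = -135/2, giving area 135/2.
On [-2, 4] the curve lies above the axis; ∫[-2,4] (-2*u**3 - 6*u**2 + 36*u + 80) du = 432, giving area 432.
Total area = 135/2 + 432 = 999/2.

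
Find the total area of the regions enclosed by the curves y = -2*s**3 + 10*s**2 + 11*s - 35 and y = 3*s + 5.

937/6

Set the curves equal: -2*s**3 + 10*s**2 + 11*s - 35 = 3*s + 5, so -2*s**3 + 10*s**2 + 8*s - 40 = 0, which factors as -2*(s - 5)*(s - 2)*(s + 2) = 0. The curves meet at s = -2, 2, 5.
On [-2, 2], y = 3*s + 5 is on top; that piece has area ∫[-2,2] (-(-2*s**3 + 10*s**2 + 8*s - 40)) ds = 320/3.
On [2, 5], y = -2*s**3 + 10*s**2 + 11*s - 35 is on top; that piece has area ∫[2,5] (-2*s**3 + 10*s**2 + 8*s - 40) ds = 99/2.
Total enclosed area = 320/3 + 99/2 = 937/6.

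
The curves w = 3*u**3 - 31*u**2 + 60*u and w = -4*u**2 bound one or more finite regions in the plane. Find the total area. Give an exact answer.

393/4

Set the curves equal: 3*u**3 - 31*u**2 + 60*u = -4*u**2, so 3*u**3 - 27*u**2 + 60*u = 0, which factors as 3*u*(u - 5)*(u - 4) = 0. The curves meet at u = 0, 4, 5.
On [0, 4], w = 3*u**3 - 31*u**2 + 60*u is on top; that piece has area ∫[0,4] (3*u**3 - 27*u**2 + 60*u) du = 96.
On [4, 5], w = -4*u**2 is on top; that piece has area ∫[4,5] (-(3*u**3 - 27*u**2 + 60*u)) du = 9/4.
Total enclosed area = 96 + 9/4 = 393/4.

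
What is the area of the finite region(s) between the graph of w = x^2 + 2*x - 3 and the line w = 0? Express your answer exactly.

32/3

The curve meets the x-axis where x^2 + 2*x - 3 = 0, i.e. (x - 1)*(x + 3) = 0, at x = -3, 1.
On [-3, 1] the curve lies below the axis; ∫[-3,1] (x^2 + 2*x - 3) dx = -32/3, giving area 32/3.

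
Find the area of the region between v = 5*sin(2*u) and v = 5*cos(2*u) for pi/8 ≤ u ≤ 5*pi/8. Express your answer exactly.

5*sqrt(2)

On [pi/8, 5*pi/8], (5*sin(2*u)) - (5*cos(2*u)) = 5*sin(2*u) - 5*cos(2*u) is ≥ 0 throughout, so the area is a single integral of |5*sin(2*u) - 5*cos(2*u)|.
∫[pi/8,5*pi/8] (5*sin(2*u) - 5*cos(2*u)) du = 5*sqrt(2).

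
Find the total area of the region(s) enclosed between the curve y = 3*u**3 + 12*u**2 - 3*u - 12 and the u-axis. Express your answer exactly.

The curve meets the u-axis where 3*u**3 + 12*u**2 - 3*u - 12 = 0, i.e. 3*(u - 1)*(u + 1)*(u + 4) = 0, at u = -4, -1, 1.
On [-4, -1] the curve lies above the axis; ∫[-4,-1] (3*u**3 + 12*u**2 - 3*u - 12) du = 189/4, giving area 189/4.
On [-1, 1] the curve lies below the axis; ∫[-1,1] (3*u**3 + 12*u**2 - 3*u - 12) du = -16, giving area 16.
Total area = 189/4 + 16 = 253/4.

253/4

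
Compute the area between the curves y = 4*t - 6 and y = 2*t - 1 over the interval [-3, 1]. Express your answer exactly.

On [-3, 1], (4*t - 6) - (2*t - 1) = 2*t - 5 is ≤ 0 throughout, so the area is a single integral of |2*t - 5|.
∫[-3,1] (2*t - 5) dt = -28; the area of that piece is 28.

28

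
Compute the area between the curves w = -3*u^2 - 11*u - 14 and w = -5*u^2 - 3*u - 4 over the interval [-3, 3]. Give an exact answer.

The difference (-3*u^2 - 11*u - 14) - (-5*u^2 - 3*u - 4) = 2*u^2 - 8*u - 10 changes sign at u = -1 inside [-3, 3], so split the integral there.
∫[-3,-1] (2*u^2 - 8*u - 10) du = 88/3.
∫[-1,3] (2*u^2 - 8*u - 10) du = -160/3; the area of that piece is 160/3.
Total area = 88/3 + 160/3 = 248/3.

248/3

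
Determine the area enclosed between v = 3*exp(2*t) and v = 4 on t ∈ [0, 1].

The difference (3*exp(2*t)) - (4) = 3*exp(2*t) - 4 changes sign at t = -log(3)/2 + log(2) inside [0, 1], so split the integral there.
∫[0,-log(3)/2 + log(2)] (3*exp(2*t) - 4) dt = log(9/16) + 1/2; the area of that piece is -1/2 + log(16/9).
∫[-log(3)/2 + log(2),1] (3*exp(2*t) - 4) dt = -6 - 2*log(3) + 4*log(2) + 3*exp(2)/2.
Total area = (-1/2 + log(16/9)) + (-6 - 2*log(3) + 4*log(2) + 3*exp(2)/2) = -13/2 - 4*log(3) + 8*log(2) + 3*exp(2)/2.

-13/2 - 4*log(3) + 8*log(2) + 3*exp(2)/2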